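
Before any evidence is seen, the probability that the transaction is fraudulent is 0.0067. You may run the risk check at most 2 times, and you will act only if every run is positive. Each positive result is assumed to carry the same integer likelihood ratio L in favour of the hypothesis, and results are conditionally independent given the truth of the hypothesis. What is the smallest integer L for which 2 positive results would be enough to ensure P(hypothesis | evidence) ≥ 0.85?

Prior odds = 0.0067/0.9933 = 67/9933.
Target odds = 0.85/0.15 = 17/3.
Need L² ≥ 17/3 ÷ (67/9933) = 56287/67.
28² = 784 < 56287/67 ≤ 841 = 29², so L = 29.

29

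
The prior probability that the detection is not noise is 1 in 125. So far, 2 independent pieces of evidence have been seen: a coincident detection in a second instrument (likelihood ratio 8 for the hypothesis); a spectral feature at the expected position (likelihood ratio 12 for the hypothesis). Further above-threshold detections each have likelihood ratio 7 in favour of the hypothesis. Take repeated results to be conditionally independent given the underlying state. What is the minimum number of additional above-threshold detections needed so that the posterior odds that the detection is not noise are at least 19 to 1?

Prior odds = 0.008/0.992 = 1/124.
Combined Bayes factor of the evidence already in hand = 8 × 12 = 96.
Odds after that evidence = (1/124) × 96 = 24/31.
Target odds = 19.
Need 7ⁿ ≥ 19 ÷ (24/31) = 589/24.
7¹ = 7 falls short of 589/24 but 7² = 49 reaches it, so n = 2.

2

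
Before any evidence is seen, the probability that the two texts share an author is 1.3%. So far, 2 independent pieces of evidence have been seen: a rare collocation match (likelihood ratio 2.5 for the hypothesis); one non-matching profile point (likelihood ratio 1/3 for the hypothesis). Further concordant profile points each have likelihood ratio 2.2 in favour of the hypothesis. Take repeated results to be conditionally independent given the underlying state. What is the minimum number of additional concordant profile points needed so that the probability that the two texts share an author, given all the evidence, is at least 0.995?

13

Prior odds = 0.013/0.987 = 13/987.
Combined Bayes factor of the evidence already in hand = 2.5 × (1/3) = 5/6.
Odds after that evidence = (13/987) × 5/6 = 65/5922.
Target odds = 0.995/0.005 = 199.
Need 2.2ⁿ ≥ 199 ÷ (65/5922) = 1178478/65.
2.2¹² ≈12855 falls short of 1178478/65 but 2.2¹³ ≈28281 reaches it, so n = 13.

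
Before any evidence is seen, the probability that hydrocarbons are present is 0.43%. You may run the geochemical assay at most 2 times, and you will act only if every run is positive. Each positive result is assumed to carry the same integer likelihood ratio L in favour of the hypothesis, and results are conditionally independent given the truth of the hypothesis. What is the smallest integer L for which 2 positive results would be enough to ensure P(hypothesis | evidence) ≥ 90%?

46

Prior odds = 0.0043/0.9957 = 43/9957.
Target odds = 0.9/0.1 = 9.
Need L² ≥ 9 ÷ (43/9957) = 89613/43.
45² = 2025 < 89613/43 ≤ 2116 = 46², so L = 46.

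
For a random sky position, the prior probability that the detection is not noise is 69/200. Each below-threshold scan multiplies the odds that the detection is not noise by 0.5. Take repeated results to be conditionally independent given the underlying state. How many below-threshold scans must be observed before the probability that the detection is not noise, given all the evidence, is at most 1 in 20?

Prior odds: 0.345 ÷ 0.655 = 69/131.
Likelihood ratio per below-threshold scan = 0.5.
Target odds: 0.05 ÷ 0.95 = 1/19.
Need (69/131) × 0.5ⁿ ≤ 1/19, i.e. 0.5ⁿ ≤ 131/1311.
0.5³ = 0.125 is still above 131/1311 but 0.5⁴ = 0.0625 is at or below it, so n = 4.

4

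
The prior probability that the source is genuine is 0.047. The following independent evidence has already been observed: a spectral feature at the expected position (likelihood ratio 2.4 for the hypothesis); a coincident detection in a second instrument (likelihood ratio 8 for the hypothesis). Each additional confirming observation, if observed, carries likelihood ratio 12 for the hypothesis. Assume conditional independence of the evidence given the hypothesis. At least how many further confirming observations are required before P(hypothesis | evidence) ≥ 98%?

Prior odds = 0.047/0.953 = 47/953.
Combined Bayes factor of the evidence already in hand = 2.4 × 8 = 19.2.
Odds after that evidence = (47/953) × 19.2 = 4512/4765.
Target odds = 0.98/0.02 = 49.
Need 12ⁿ ≥ 49 ÷ (4512/4765) = 233485/4512.
12¹ = 12 falls short of 233485/4512 but 12² = 144 reaches it, so n = 2.

2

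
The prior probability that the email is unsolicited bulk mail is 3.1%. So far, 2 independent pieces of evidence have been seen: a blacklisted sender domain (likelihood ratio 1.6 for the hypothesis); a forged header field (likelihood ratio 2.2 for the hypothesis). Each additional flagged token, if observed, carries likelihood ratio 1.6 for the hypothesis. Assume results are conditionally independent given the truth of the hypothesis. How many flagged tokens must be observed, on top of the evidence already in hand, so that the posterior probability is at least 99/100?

Prior odds = 0.031/0.969 = 31/969.
Combined Bayes factor of the evidence already in hand = 1.6 × 2.2 = 3.52.
Odds after that evidence = (31/969) × 3.52 = 2728/24225.
Target odds = 0.99/0.01 = 99.
Need 1.6ⁿ ≥ 99 ÷ (2728/24225) = 218025/248.
1.6¹⁴ ≈720.576 falls short of 218025/248 but 1.6¹⁵ ≈1152.92 reaches it, so n = 15.

15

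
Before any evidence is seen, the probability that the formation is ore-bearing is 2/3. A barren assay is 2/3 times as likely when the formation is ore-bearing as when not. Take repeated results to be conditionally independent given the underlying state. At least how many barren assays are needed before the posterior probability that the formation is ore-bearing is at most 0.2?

6

Prior odds = (2/3)/(1/3) = 2.
Likelihood ratio per barren assay = 2/3.
Target odds: 0.2 ÷ 0.8 = 0.25.
Require (2/3)ⁿ ≤ 0.25 ÷ 2 = 0.125.
(2/3)⁵ = 32/243 is still above 0.125 but (2/3)⁶ = 64/729 is at or below it, so n = 6.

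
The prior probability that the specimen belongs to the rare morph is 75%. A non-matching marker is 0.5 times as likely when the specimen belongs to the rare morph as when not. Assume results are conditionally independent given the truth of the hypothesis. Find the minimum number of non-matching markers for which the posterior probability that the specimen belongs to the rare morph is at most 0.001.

12

Prior odds: 0.75 ÷ 0.25 = 3.
Likelihood ratio per non-matching marker = 0.5.
Target odds: 0.001 ÷ 0.999 = 1/999.
Require 0.5ⁿ ≤ 1/999 ÷ 3 = 1/2997.
0.5¹¹ = 1/2048 is still above 1/2997 but 0.5¹² = 1/4096 is at or below it, so n = 12.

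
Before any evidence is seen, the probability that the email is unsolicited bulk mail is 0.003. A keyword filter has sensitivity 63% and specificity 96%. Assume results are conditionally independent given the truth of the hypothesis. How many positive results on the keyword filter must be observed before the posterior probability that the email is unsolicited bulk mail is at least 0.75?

3

Prior odds: 0.003 ÷ 0.997 = 3/997.
False-positive rate = 1 − 0.96 = 0.04; likelihood ratio of a positive = 0.63/0.04 = 15.75.
Target posterior odds = 0.75/0.25 = 3.
Require 15.75ⁿ ≥ 3 ÷ (3/997) = 997.
15.75² = 248.0625 falls short of 997 but 15.75³ = 3906.984375 reaches it, so n = 3.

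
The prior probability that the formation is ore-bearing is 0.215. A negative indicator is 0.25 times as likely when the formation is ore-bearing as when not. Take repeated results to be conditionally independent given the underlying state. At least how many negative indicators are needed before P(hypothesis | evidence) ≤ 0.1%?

Prior odds: 0.215 ÷ 0.785 = 43/157.
Likelihood ratio per negative indicator = 0.25.
Target posterior odds = 0.001/0.999 = 1/999.
Require 0.25ⁿ ≤ 1/999 ÷ (43/157) = 157/42957.
0.25⁴ = 0.00390625 is still above 157/42957 but 0.25⁵ = 1/1024 is at or below it, so n = 5.

5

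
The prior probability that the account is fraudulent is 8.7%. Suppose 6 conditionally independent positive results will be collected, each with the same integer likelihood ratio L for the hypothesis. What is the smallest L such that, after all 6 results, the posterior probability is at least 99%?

4

Prior odds = 0.087/0.913 = 87/913.
Target odds = 0.99/0.01 = 99.
Need L⁶ ≥ 99 ÷ (87/913) = 30129/29.
3⁶ = 729 < 30129/29 ≤ 4096 = 4⁶, so L = 4.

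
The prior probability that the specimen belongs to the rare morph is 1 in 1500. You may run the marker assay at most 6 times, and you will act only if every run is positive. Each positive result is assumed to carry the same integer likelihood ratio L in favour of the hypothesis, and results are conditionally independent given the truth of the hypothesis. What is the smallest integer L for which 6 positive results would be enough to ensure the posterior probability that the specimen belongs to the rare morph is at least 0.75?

Prior odds = (1/1500)/(1499/1500) = 1/1499.
Target odds = 0.75/0.25 = 3.
Need L⁶ ≥ 3 ÷ (1/1499) = 4497.
4⁶ = 4096 < 4497 ≤ 15625 = 5⁶, so L = 5.

5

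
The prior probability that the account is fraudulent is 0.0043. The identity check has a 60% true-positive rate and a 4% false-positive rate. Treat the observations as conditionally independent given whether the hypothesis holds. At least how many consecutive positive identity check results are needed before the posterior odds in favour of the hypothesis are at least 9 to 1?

3

Prior odds: 0.0043 ÷ 0.9957 = 43/9957.
Likelihood ratio of a positive result = 0.6/0.04 = 15.
Target odds = 9.
Need (43/9957) × 15ⁿ ≥ 9, i.e. 15ⁿ ≥ 89613/43.
15² = 225 falls short of 89613/43 but 15³ = 3375 reaches it, so n = 3.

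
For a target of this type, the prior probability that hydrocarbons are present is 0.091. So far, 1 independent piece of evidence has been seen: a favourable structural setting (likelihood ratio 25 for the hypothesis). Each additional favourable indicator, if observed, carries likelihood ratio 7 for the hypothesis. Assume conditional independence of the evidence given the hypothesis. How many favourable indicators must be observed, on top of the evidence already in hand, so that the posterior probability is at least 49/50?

Prior odds = 0.091/0.909 = 91/909.
Bayes factor of the evidence already in hand = 25.
Odds after that evidence = (91/909) × 25 = 2275/909.
Target odds = 0.98/0.02 = 49.
Need 7ⁿ ≥ 49 ÷ (2275/909) = 6363/325.
7¹ = 7 falls short of 6363/325 but 7² = 49 reaches it, so n = 2.

2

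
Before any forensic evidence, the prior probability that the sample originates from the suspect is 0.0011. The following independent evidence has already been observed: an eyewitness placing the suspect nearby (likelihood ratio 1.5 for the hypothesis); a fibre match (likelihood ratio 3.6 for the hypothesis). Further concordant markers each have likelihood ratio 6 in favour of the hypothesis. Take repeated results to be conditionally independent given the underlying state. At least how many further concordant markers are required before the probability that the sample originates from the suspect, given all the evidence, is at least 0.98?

6

Prior odds = 0.0011/0.9989 = 11/9989.
Combined Bayes factor of the evidence already in hand = 1.5 × 3.6 = 5.4.
Odds after that evidence = (11/9989) × 5.4 = 297/49945.
Target odds = 0.98/0.02 = 49.
Need 6ⁿ ≥ 49 ÷ (297/49945) = 2447305/297.
6⁵ = 7776 falls short of 2447305/297 but 6⁶ = 46656 reaches it, so n = 6.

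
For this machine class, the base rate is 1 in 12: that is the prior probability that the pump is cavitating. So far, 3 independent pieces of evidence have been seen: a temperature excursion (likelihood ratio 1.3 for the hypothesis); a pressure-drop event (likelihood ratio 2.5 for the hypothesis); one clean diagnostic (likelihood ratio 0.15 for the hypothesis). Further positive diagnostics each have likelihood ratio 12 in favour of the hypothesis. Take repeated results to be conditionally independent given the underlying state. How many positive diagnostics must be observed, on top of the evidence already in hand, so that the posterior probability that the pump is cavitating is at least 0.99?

4

Prior odds = (1/12)/(11/12) = 1/11.
Combined Bayes factor of the evidence already in hand = 1.3 × 2.5 × 0.15 = 0.4875.
Odds after that evidence = (1/11) × 0.4875 = 39/880.
Target odds = 0.99/0.01 = 99.
Need 12ⁿ ≥ 99 ÷ (39/880) = 29040/13.
12³ = 1728 falls short of 29040/13 but 12⁴ = 20736 reaches it, so n = 4.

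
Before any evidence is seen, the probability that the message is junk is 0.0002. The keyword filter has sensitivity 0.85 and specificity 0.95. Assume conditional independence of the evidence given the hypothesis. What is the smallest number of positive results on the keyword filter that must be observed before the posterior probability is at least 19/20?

5

Prior odds = 0.0002/0.9998 = 1/4999.
False-positive rate = 1 − 0.95 = 0.05; likelihood ratio of a positive = 0.85/0.05 = 17.
Target odds: 0.95 ÷ 0.05 = 19.
Need (1/4999) × 17ⁿ ≥ 19, i.e. 17ⁿ ≥ 94981.
17⁴ = 83521 falls short of 94981 but 17⁵ = 1419857 reaches it, so n = 5.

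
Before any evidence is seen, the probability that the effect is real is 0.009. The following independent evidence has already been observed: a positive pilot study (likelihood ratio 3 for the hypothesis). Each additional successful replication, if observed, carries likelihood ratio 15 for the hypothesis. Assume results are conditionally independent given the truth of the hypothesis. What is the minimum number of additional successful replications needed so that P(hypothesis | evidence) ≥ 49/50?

3

Prior odds = 0.009/0.991 = 9/991.
Bayes factor of the evidence already in hand = 3.
Odds after that evidence = (9/991) × 3 = 27/991.
Target odds = 0.98/0.02 = 49.
Need 15ⁿ ≥ 49 ÷ (27/991) = 48559/27.
15² = 225 falls short of 48559/27 but 15³ = 3375 reaches it, so n = 3.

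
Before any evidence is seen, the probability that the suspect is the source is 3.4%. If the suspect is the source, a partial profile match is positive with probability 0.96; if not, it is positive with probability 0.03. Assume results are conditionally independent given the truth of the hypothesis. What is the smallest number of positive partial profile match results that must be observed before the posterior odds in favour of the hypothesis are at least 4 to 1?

2

Prior odds: 0.034 ÷ 0.966 = 17/483.
Likelihood ratio of a positive = 0.96/0.03 = 32.
Target odds = 4.
Require 32ⁿ ≥ 4 ÷ (17/483) = 1932/17.
32¹ = 32 falls short of 1932/17 but 32² = 1024 reaches it, so n = 2.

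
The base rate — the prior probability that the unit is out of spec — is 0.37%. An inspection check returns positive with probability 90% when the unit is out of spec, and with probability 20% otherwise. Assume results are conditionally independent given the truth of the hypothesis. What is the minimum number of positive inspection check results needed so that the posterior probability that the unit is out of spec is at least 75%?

Prior odds = 0.0037/0.9963 = 37/9963.
Likelihood ratio of a positive result = 0.9/0.2 = 4.5.
Target odds: 0.75 ÷ 0.25 = 3.
Need (37/9963) × 4.5ⁿ ≥ 3, i.e. 4.5ⁿ ≥ 29889/37.
4.5⁴ = 410.0625 falls short of 29889/37 but 4.5⁵ = 1845.28125 reaches it, so n = 5.

5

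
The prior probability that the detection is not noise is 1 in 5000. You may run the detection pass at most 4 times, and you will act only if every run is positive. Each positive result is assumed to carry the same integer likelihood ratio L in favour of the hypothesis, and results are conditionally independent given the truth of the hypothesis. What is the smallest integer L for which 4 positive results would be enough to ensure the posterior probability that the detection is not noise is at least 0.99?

27

Prior odds = 0.0002/0.9998 = 1/4999.
Target odds = 0.99/0.01 = 99.
Need L⁴ ≥ 99 ÷ (1/4999) = 494901.
26⁴ = 456976 < 494901 ≤ 531441 = 27⁴, so L = 27.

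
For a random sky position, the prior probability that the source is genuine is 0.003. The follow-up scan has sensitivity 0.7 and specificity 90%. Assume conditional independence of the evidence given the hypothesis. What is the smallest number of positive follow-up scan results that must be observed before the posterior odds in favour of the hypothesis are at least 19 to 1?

Prior odds = 0.003/0.997 = 3/997.
False-positive rate = 1 − 0.9 = 0.1; likelihood ratio of a positive = 0.7/0.1 = 7.
Target odds = 19.
Require 7ⁿ ≥ 19 ÷ (3/997) = 18943/3.
7⁴ = 2401 falls short of 18943/3 but 7⁵ = 16807 reaches it, so n = 5.

5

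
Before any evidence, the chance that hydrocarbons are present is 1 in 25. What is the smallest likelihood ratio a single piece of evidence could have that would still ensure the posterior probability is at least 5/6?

120

Prior odds = 0.04/0.96 = 1/24.
Target odds = (5/6)/(1/6) = 5.
Required Bayes factor = 5 ÷ (1/24) = 120.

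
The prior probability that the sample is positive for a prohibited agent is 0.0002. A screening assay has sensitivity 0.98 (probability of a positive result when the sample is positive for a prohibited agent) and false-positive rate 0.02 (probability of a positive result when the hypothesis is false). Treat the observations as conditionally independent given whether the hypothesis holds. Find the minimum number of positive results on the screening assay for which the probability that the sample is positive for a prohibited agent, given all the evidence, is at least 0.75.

3

Prior odds = 0.0002/0.9998 = 1/4999.
Likelihood ratio of a positive result = 0.98/0.02 = 49.
Target odds: 0.75 ÷ 0.25 = 3.
Need (1/4999) × 49ⁿ ≥ 3, i.e. 49ⁿ ≥ 14997.
49² = 2401 falls short of 14997 but 49³ = 117649 reaches it, so n = 3.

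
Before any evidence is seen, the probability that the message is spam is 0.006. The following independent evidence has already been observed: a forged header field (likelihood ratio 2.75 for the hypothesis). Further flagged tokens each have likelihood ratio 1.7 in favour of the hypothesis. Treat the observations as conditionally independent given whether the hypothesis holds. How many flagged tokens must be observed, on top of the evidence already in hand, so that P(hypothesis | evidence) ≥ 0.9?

Prior odds = 0.006/0.994 = 3/497.
Bayes factor of the evidence already in hand = 2.75.
Odds after that evidence = (3/497) × 2.75 = 33/1988.
Target odds = 0.9/0.1 = 9.
Need 1.7ⁿ ≥ 9 ÷ (33/1988) = 5964/11.
1.7¹¹ ≈342.719 falls short of 5964/11 but 1.7¹² ≈582.622 reaches it, so n = 12.

12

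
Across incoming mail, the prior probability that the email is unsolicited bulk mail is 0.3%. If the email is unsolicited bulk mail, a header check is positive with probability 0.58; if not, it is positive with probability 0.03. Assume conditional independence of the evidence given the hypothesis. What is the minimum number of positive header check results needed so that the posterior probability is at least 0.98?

Prior odds = 0.003/0.997 = 3/997.
Likelihood ratio of a positive = 0.58/0.03 = 58/3.
Target odds: 0.98 ÷ 0.02 = 49.
Require (58/3)ⁿ ≥ 49 ÷ (3/997) = 48853/3.
(58/3)³ = 195112/27 falls short of 48853/3 but (58/3)⁴ = 11316496/81 reaches it, so n = 4.

4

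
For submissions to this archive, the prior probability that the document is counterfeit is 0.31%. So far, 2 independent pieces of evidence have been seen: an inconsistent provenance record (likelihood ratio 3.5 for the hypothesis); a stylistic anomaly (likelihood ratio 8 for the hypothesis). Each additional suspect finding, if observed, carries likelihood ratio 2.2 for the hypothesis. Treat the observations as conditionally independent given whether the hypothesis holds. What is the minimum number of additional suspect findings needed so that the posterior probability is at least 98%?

Prior odds = 0.0031/0.9969 = 31/9969.
Combined Bayes factor of the evidence already in hand = 3.5 × 8 = 28.
Odds after that evidence = (31/9969) × 28 = 868/9969.
Target odds = 0.98/0.02 = 49.
Need 2.2ⁿ ≥ 49 ÷ (868/9969) = 69783/124.
2.2⁸ = 214358881/390625 falls short of 69783/124 but 2.2⁹ ≈1207.27 reaches it, so n = 9.

9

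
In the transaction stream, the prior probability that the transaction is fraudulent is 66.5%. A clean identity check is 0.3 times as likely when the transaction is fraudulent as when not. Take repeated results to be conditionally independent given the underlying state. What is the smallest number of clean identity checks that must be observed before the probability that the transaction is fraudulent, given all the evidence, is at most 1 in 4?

2

Prior odds: 0.665 ÷ 0.335 = 133/67.
Likelihood ratio per clean identity check = 0.3.
Target posterior odds = 0.25/0.75 = 1/3.
Require 0.3ⁿ ≤ 1/3 ÷ (133/67) = 67/399.
0.3¹ = 0.3 is still above 67/399 but 0.3² = 0.09 is at or below it, so n = 2.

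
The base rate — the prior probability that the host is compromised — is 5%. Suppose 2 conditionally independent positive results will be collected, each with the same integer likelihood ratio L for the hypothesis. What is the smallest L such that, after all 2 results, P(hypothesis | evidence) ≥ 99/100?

44

Prior odds = 0.05/0.95 = 1/19.
Target odds = 0.99/0.01 = 99.
Need L² ≥ 99 ÷ (1/19) = 1881.
43² = 1849 < 1881 ≤ 1936 = 44², so L = 44.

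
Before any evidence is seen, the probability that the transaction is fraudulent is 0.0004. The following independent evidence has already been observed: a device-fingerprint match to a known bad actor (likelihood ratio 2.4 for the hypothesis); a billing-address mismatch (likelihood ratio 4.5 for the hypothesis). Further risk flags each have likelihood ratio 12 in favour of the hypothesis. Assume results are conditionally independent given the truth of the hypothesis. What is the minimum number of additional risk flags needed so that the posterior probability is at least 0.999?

Prior odds = 0.0004/0.9996 = 1/2499.
Combined Bayes factor of the evidence already in hand = 2.4 × 4.5 = 10.8.
Odds after that evidence = (1/2499) × 10.8 = 18/4165.
Target odds = 0.999/0.001 = 999.
Need 12ⁿ ≥ 999 ÷ (18/4165) = 231157.5.
12⁴ = 20736 falls short of 231157.5 but 12⁵ = 248832 reaches it, so n = 5.

5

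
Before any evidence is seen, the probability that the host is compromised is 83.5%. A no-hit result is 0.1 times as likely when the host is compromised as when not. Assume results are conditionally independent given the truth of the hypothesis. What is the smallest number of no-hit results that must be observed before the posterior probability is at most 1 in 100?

3

Prior odds = 0.835/0.165 = 167/33.
Likelihood ratio per no-hit result = 0.1.
Target posterior odds = 0.01/0.99 = 1/99.
Require 0.1ⁿ ≤ 1/99 ÷ (167/33) = 1/501.
0.1² = 0.01 is still above 1/501 but 0.1³ = 0.001 is at or below it, so n = 3.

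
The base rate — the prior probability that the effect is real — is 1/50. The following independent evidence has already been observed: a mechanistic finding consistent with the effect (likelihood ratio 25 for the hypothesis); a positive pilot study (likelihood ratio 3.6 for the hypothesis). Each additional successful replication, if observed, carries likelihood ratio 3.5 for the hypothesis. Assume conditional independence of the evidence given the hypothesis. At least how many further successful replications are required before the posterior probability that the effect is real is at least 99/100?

Prior odds = 0.02/0.98 = 1/49.
Combined Bayes factor of the evidence already in hand = 25 × 3.6 = 90.
Odds after that evidence = (1/49) × 90 = 90/49.
Target odds = 0.99/0.01 = 99.
Need 3.5ⁿ ≥ 99 ÷ (90/49) = 53.9.
3.5³ = 42.875 falls short of 53.9 but 3.5⁴ = 150.0625 reaches it, so n = 4.

4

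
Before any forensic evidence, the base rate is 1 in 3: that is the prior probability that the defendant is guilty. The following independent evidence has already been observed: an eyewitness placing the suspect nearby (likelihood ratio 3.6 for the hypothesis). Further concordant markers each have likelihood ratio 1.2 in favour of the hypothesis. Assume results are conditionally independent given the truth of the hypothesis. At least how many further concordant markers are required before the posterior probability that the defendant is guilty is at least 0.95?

13

Prior odds = (1/3)/(2/3) = 0.5.
Bayes factor of the evidence already in hand = 3.6.
Odds after that evidence = 0.5 × 3.6 = 1.8.
Target odds = 0.95/0.05 = 19.
Need 1.2ⁿ ≥ 19 ÷ 1.8 = 95/9.
1.2¹² ≈8.9161 falls short of 95/9 but 1.2¹³ ≈10.6993 reaches it, so n = 13.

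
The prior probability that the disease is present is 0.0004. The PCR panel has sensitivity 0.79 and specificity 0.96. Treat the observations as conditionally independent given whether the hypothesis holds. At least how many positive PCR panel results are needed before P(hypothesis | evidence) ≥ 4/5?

Prior odds: 0.0004 ÷ 0.9996 = 1/2499.
False-positive rate = 1 − 0.96 = 0.04; likelihood ratio of a positive = 0.79/0.04 = 19.75.
Target odds: 0.8 ÷ 0.2 = 4.
Need (1/2499) × 19.75ⁿ ≥ 4, i.e. 19.75ⁿ ≥ 9996.
19.75³ = 7703.734375 falls short of 9996 but 19.75⁴ = 38950081/256 reaches it, so n = 4.

4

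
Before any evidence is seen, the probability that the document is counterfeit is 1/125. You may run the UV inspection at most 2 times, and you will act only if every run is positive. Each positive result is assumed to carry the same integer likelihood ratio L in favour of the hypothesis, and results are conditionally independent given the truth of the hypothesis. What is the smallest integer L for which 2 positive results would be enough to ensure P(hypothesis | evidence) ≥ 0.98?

Prior odds = 0.008/0.992 = 1/124.
Target odds = 0.98/0.02 = 49.
Need L² ≥ 49 ÷ (1/124) = 6076.
77² = 5929 < 6076 ≤ 6084 = 78², so L = 78.

78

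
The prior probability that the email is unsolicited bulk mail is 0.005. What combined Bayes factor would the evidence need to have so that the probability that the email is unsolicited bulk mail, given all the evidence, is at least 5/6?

Prior odds = 0.005/0.995 = 1/199.
Target odds = (5/6)/(1/6) = 5.
Required Bayes factor = 5 ÷ (1/199) = 995.

995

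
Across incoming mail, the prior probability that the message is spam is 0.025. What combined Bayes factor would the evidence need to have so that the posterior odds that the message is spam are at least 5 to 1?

Prior odds = 0.025/0.975 = 1/39.
Target odds = 5.
Required Bayes factor = 5 ÷ (1/39) = 195.

195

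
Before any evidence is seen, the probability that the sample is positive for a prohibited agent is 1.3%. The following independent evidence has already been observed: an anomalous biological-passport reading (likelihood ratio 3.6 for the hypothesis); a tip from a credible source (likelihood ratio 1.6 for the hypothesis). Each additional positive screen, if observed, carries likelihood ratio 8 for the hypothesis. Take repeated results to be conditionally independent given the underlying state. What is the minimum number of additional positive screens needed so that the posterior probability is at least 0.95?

Prior odds = 0.013/0.987 = 13/987.
Combined Bayes factor of the evidence already in hand = 3.6 × 1.6 = 5.76.
Odds after that evidence = (13/987) × 5.76 = 624/8225.
Target odds = 0.95/0.05 = 19.
Need 8ⁿ ≥ 19 ÷ (624/8225) = 156275/624.
8² = 64 falls short of 156275/624 but 8³ = 512 reaches it, so n = 3.

3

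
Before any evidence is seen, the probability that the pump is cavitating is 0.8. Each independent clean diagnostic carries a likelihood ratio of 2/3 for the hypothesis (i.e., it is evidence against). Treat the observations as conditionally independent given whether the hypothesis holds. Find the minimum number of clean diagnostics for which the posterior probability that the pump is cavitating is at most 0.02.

Prior odds: 0.8 ÷ 0.2 = 4.
Likelihood ratio per clean diagnostic = 2/3.
Target posterior odds = 0.02/0.98 = 1/49.
Need 4 × (2/3)ⁿ ≤ 1/49, i.e. (2/3)ⁿ ≤ 1/196.
(2/3)¹³ = 8192/1594323 is still above 1/196 but (2/3)¹⁴ = 16384/4782969 is at or below it, so n = 14.

14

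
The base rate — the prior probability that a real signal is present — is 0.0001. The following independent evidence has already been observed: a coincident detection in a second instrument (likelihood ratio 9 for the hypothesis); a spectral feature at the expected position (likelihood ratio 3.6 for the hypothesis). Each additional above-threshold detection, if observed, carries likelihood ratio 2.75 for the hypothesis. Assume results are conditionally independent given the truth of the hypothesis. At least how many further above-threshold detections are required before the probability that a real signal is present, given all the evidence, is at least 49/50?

Prior odds = 0.0001/0.9999 = 1/9999.
Combined Bayes factor of the evidence already in hand = 9 × 3.6 = 32.4.
Odds after that evidence = (1/9999) × 32.4 = 18/5555.
Target odds = 0.98/0.02 = 49.
Need 2.75ⁿ ≥ 49 ÷ (18/5555) = 272195/18.
2.75⁹ ≈8994.86 falls short of 272195/18 but 2.75¹⁰ ≈24735.9 reaches it, so n = 10.

10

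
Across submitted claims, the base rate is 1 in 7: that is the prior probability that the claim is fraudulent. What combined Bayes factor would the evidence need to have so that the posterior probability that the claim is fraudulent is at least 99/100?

594

Prior odds = (1/7)/(6/7) = 1/6.
Target odds = 0.99/0.01 = 99.
Required Bayes factor = 99 ÷ (1/6) = 594.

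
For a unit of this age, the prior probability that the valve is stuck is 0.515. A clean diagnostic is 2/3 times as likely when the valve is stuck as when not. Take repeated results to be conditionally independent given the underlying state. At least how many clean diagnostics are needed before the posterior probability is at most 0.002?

Prior odds: 0.515 ÷ 0.485 = 103/97.
Likelihood ratio per clean diagnostic = 2/3.
Target odds: 0.002 ÷ 0.998 = 1/499.
Need (103/97) × (2/3)ⁿ ≤ 1/499, i.e. (2/3)ⁿ ≤ 97/51397.
(2/3)¹⁵ = 32768/14348907 is still above 97/51397 but (2/3)¹⁶ = 65536/43046721 is at or below it, so n = 16.

16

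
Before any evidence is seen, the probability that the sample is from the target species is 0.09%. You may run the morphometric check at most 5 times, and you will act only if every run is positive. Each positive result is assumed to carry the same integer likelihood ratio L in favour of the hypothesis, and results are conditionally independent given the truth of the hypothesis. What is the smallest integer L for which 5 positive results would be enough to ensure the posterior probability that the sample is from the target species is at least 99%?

Prior odds = 0.0009/0.9991 = 9/9991.
Target odds = 0.99/0.01 = 99.
Need L⁵ ≥ 99 ÷ (9/9991) = 109901.
10⁵ = 100000 < 109901 ≤ 161051 = 11⁵, so L = 11.

11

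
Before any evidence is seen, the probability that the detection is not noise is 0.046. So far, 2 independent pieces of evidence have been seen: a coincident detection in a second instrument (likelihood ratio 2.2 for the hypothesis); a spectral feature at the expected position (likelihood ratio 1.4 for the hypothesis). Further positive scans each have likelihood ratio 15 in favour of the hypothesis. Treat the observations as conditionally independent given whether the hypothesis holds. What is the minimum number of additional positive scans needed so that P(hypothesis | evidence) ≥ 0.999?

4

Prior odds = 0.046/0.954 = 23/477.
Combined Bayes factor of the evidence already in hand = 2.2 × 1.4 = 3.08.
Odds after that evidence = (23/477) × 3.08 = 1771/11925.
Target odds = 0.999/0.001 = 999.
Need 15ⁿ ≥ 999 ÷ (1771/11925) = 11913075/1771.
15³ = 3375 falls short of 11913075/1771 but 15⁴ = 50625 reaches it, so n = 4.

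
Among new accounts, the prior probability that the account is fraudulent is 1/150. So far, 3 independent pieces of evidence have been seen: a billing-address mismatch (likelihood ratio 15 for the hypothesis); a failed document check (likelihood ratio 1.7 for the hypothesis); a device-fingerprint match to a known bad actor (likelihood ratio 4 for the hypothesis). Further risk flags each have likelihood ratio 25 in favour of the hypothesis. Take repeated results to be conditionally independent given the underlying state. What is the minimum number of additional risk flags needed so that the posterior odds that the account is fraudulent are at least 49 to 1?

Prior odds = (1/150)/(149/150) = 1/149.
Combined Bayes factor of the evidence already in hand = 15 × 1.7 × 4 = 102.
Odds after that evidence = (1/149) × 102 = 102/149.
Target odds = 49.
Need 25ⁿ ≥ 49 ÷ (102/149) = 7301/102.
25¹ = 25 falls short of 7301/102 but 25² = 625 reaches it, so n = 2.

2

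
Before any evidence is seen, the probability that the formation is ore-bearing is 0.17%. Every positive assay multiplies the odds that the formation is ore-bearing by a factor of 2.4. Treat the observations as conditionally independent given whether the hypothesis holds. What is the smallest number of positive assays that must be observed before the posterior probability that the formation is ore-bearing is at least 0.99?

Prior odds: 0.0017 ÷ 0.9983 = 17/9983.
Likelihood ratio per positive assay = 2.4.
Target posterior odds = 0.99/0.01 = 99.
Require 2.4ⁿ ≥ 99 ÷ (17/9983) = 988317/17.
2.4¹² ≈36520.3 falls short of 988317/17 but 2.4¹³ ≈87648.8 reaches it, so n = 13.

13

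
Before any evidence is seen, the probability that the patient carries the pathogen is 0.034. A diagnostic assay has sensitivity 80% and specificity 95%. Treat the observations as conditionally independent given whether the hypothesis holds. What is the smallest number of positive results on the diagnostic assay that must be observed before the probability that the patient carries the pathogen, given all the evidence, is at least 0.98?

3

Prior odds = 0.034/0.966 = 17/483.
False-positive rate = 1 − 0.95 = 0.05; likelihood ratio of a positive = 0.8/0.05 = 16.
Target odds: 0.98 ÷ 0.02 = 49.
Need (17/483) × 16ⁿ ≥ 49, i.e. 16ⁿ ≥ 23667/17.
16² = 256 falls short of 23667/17 but 16³ = 4096 reaches it, so n = 3.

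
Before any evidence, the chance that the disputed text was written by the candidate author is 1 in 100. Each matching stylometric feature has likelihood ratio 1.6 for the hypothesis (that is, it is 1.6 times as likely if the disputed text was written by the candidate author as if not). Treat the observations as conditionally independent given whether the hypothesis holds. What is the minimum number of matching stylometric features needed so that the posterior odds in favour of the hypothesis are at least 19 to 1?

Prior odds = 0.01/0.99 = 1/99.
Likelihood ratio per matching stylometric feature = 1.6.
Target odds = 19.
Need (1/99) × 1.6ⁿ ≥ 19, i.e. 1.6ⁿ ≥ 1881.
1.6¹⁶ ≈1844.67 falls short of 1881 but 1.6¹⁷ ≈2951.48 reaches it, so n = 17.

17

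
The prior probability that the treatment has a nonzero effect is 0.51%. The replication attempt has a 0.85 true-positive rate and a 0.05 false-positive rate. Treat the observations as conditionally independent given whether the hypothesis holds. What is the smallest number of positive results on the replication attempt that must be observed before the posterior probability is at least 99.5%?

Prior odds = 0.0051/0.9949 = 51/9949.
Likelihood ratio of a positive result = 0.85/0.05 = 17.
Target odds: 0.995 ÷ 0.005 = 199.
Require 17ⁿ ≥ 199 ÷ (51/9949) = 1979851/51.
17³ = 4913 falls short of 1979851/51 but 17⁴ = 83521 reaches it, so n = 4.

4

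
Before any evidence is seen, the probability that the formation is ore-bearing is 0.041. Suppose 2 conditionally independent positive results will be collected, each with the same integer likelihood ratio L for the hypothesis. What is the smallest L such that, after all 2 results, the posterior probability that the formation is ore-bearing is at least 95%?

Prior odds = 0.041/0.959 = 41/959.
Target odds = 0.95/0.05 = 19.
Need L² ≥ 19 ÷ (41/959) = 18221/41.
21² = 441 < 18221/41 ≤ 484 = 22², so L = 22.

22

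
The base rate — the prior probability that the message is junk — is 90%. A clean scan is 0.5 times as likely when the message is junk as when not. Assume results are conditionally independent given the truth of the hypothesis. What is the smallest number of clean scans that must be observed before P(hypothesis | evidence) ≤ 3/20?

6

Prior odds = 0.9/0.1 = 9.
Likelihood ratio per clean scan = 0.5.
Target posterior odds = 0.15/0.85 = 3/17.
Need 9 × 0.5ⁿ ≤ 3/17, i.e. 0.5ⁿ ≤ 1/51.
0.5⁵ = 0.03125 is still above 1/51 but 0.5⁶ = 0.015625 is at or below it, so n = 6.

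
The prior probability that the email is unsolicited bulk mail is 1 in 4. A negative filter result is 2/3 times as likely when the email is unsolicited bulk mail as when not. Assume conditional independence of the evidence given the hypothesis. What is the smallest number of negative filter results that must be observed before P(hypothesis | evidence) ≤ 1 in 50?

Prior odds: 0.25 ÷ 0.75 = 1/3.
Likelihood ratio per negative filter result = 2/3.
Target posterior odds = 0.02/0.98 = 1/49.
Need (1/3) × (2/3)ⁿ ≤ 1/49, i.e. (2/3)ⁿ ≤ 3/49.
(2/3)⁶ = 64/729 is still above 3/49 but (2/3)⁷ = 128/2187 is at or below it, so n = 7.

7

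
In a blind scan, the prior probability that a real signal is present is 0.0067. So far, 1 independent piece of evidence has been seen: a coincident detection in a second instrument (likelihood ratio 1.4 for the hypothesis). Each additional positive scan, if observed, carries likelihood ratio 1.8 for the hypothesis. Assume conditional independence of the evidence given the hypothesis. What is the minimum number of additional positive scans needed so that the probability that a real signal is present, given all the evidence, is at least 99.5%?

17

Prior odds = 0.0067/0.9933 = 67/9933.
Bayes factor of the evidence already in hand = 1.4.
Odds after that evidence = (67/9933) × 1.4 = 67/7095.
Target odds = 0.995/0.005 = 199.
Need 1.8ⁿ ≥ 199 ÷ (67/7095) = 1411905/67.
1.8¹⁶ ≈12144 falls short of 1411905/67 but 1.8¹⁷ ≈21859.1 reaches it, so n = 17.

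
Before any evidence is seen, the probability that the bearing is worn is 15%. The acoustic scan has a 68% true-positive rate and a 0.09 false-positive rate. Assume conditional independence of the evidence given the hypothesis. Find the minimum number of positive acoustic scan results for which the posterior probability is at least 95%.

3

Prior odds: 0.15 ÷ 0.85 = 3/17.
Likelihood ratio of a positive result = 0.68/0.09 = 68/9.
Target odds: 0.95 ÷ 0.05 = 19.
Require (68/9)ⁿ ≥ 19 ÷ (3/17) = 323/3.
(68/9)² = 4624/81 falls short of 323/3 but (68/9)³ = 314432/729 reaches it, so n = 3.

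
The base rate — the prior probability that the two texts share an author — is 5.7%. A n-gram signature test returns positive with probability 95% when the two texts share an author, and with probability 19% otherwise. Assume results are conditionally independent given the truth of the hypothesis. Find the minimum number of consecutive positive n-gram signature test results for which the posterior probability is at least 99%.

Prior odds = 0.057/0.943 = 57/943.
Likelihood ratio of a positive result = 0.95/0.19 = 5.
Target posterior odds = 0.99/0.01 = 99.
Require 5ⁿ ≥ 99 ÷ (57/943) = 31119/19.
5⁴ = 625 falls short of 31119/19 but 5⁵ = 3125 reaches it, so n = 5.

5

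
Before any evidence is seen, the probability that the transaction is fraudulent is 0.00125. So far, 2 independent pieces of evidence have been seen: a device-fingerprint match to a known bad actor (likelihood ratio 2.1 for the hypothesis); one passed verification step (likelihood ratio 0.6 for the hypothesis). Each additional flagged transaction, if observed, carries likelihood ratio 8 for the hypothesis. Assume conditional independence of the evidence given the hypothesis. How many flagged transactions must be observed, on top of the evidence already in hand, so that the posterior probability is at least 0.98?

Prior odds = 0.00125/0.99875 = 1/799.
Combined Bayes factor of the evidence already in hand = 2.1 × 0.6 = 1.26.
Odds after that evidence = (1/799) × 1.26 = 63/39950.
Target odds = 0.98/0.02 = 49.
Need 8ⁿ ≥ 49 ÷ (63/39950) = 279650/9.
8⁴ = 4096 falls short of 279650/9 but 8⁵ = 32768 reaches it, so n = 5.

5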